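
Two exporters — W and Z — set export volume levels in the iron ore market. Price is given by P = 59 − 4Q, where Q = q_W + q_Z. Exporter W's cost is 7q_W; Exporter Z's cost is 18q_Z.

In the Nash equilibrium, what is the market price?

Exporter W's profit: π = q_W(59 − 4(q_W + q_Z)) − 7q_W.
∂π/∂q_W = 52 − 8q_W − 4q_Z = 0, so q_W = 6.5 − 0.5q_Z.
By the same steps for Z: q_Z = 5.125 − 0.5q_W.
Plugging q_Z into W's best response: q_W = 6.5 − 0.5(5.125 − 0.5q_W) ⇒ 0.75q_W = 3.9375, so q_W = 5.25.
Then q_Z = 5.125 − 0.5·5.25 = 2.5.
Equilibrium price: P = 59 − 4·7.75 = 28.

28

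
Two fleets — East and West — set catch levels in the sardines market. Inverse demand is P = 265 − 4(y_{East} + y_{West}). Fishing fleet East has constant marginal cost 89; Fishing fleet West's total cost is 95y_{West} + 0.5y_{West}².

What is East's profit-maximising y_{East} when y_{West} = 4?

Fishing fleet East's profit: π = y_{East}(265 − 4(y_{East} + y_{West})) − 89y_{East}.
∂π/∂y_{East} = 176 − 8y_{East} − 4y_{West} = 0, so y_{East} = 22 − 0.5y_{West}.
At y_{West} = 4: y_{East} = 22 − 0.5·4 = 20.

20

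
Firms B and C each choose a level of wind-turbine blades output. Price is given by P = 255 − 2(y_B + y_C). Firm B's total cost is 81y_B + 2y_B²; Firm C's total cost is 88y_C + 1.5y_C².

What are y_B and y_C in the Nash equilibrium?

17, 19

Firm B's profit: π = y_B(255 − 2(y_B + y_C)) − 81y_B − 2y_B².
∂π/∂y_B = 174 − 8y_B − 2y_C = 0, so y_B = 21.75 − 0.25y_C.
For C: ∂π/∂y_C = 167 − 7y_C − 2y_B = 0 ⇒ y_C = 167/7 − (2/7)y_B.
Plugging y_C into B's best response: y_B = 21.75 − 0.25(167/7 − (2/7)y_B) ⇒ (13/14)y_B = 221/14, so y_B = 17.
Then y_C = 167/7 − (2/7)·17 = 19.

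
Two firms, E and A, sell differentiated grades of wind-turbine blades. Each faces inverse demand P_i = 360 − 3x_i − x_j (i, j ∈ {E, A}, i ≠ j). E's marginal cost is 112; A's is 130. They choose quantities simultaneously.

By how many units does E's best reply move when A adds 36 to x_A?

-6

Firm E's profit: π = x_E(360 − 3x_E − x_A) − 112x_E.
∂π/∂x_E = 248 − 6x_E − x_A = 0 ⇒ x_E = 124/3 − (1/6)x_A.
The reaction-function slope is −1/6, so a 36-unit rise in x_A moves x_E by −1/6 × 36 = −6. E's best response falls — the actions are strategic substitutes.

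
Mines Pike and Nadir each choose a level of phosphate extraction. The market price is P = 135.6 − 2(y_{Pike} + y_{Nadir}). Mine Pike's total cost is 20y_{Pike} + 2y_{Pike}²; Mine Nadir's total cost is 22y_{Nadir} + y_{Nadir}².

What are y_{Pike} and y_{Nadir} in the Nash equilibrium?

10.6, 15.4

Mine Pike's profit: π = y_{Pike}(135.6 − 2(y_{Pike} + y_{Nadir})) − 20y_{Pike} − 2y_{Pike}².
∂π/∂y_{Pike} = 115.6 − 8y_{Pike} − 2y_{Nadir} = 0, so y_{Pike} = 14.45 − 0.25y_{Nadir}.
For Nadir: ∂π/∂y_{Nadir} = 113.6 − 6y_{Nadir} − 2y_{Pike} = 0 ⇒ y_{Nadir} = 284/15 − (1/3)y_{Pike}.
Solving the two reaction functions simultaneously: (1 − (−0.25)(−1/3))y_{Pike} = 14.45 − 0.25·(284/15), so (11/12)y_{Pike} = 583/60 and y_{Pike} = 10.6.
Then y_{Nadir} = 284/15 − (1/3)·10.6 = 15.4.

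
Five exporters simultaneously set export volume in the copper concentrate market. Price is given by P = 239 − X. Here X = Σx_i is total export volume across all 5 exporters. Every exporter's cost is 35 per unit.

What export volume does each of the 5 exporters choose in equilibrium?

A representative exporter's profit is π_i = x_i(239 − X) − 35x_i, with X = x_i + Σ_{j≠i} x_j.
First-order condition: 204 − 2x_i − Σ_{j≠i} x_j = 0.
Imposing symmetry (x_j = x for all j) turns Σ_{j≠i} x_j into 4x, so 204 = 6x and x = 34.

34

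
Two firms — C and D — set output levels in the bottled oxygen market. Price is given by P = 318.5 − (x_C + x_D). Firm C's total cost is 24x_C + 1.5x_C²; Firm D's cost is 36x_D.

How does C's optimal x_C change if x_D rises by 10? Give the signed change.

Firm C's profit: π = x_C(318.5 − (x_C + x_D)) − 24x_C − 1.5x_C².
∂π/∂x_C = 294.5 − 5x_C − x_D = 0, so x_C = 58.9 − 0.2x_D.
The reaction-function slope is −0.2, so a 10-unit rise in x_D moves x_C by −0.2 × 10 = −2. C's best response falls — the actions are strategic substitutes.

-2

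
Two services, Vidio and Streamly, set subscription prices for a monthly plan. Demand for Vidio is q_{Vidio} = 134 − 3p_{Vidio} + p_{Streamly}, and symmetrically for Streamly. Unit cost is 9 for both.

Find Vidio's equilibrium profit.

Vidio's profit: π = (p_{Vidio} − 9)(134 − 3p_{Vidio} + p_{Streamly}).
∂π/∂p_{Vidio} = 161 − 6p_{Vidio} + p_{Streamly} = 0 ⇒ p_{Vidio} = 161/6 + (1/6)p_{Streamly}.
The game is symmetric, so in equilibrium p_{Streamly} = p_{Vidio}: the reaction function gives (5/6)p_{Vidio} = 161/6, hence p_{Vidio} = 32.2.
q_{Vidio} = 134 − 3·32.2 + 32.2 = 69.6.
Profit = (32.2 − 9)·69.6 = 1614.72.

1614.72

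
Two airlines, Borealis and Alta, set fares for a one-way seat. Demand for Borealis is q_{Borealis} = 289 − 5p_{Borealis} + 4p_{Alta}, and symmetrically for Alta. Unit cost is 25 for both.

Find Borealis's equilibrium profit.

9680

Borealis's profit: π = (p_{Borealis} − 25)(289 − 5p_{Borealis} + 4p_{Alta}).
∂π/∂p_{Borealis} = 414 − 10p_{Borealis} + 4p_{Alta} = 0 ⇒ p_{Borealis} = 41.4 + 0.4p_{Alta}.
Setting p_{Borealis} = p_{Alta} in the reaction function: p_{Borealis} = 41.4 + 0.4p_{Borealis}, so p_{Borealis} = 41.4 / 0.6 = 69.
q_{Borealis} = 289 − 5·69 + 4·69 = 220.
Profit = (69 − 25)·220 = 9680.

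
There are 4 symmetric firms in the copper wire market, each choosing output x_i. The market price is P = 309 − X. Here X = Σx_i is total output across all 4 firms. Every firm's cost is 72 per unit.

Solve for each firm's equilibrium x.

47.4

A representative firm's profit is π_i = x_i(309 − X) − 72x_i, with X = x_i + Σ_{j≠i} x_j.
First-order condition: 237 − 2x_i − Σ_{j≠i} x_j = 0.
In a symmetric equilibrium every firm chooses the same x, so Σ_{j≠i} x_j = 3x. The condition becomes 237 − 5x = 0, giving x = 237/5 = 47.4.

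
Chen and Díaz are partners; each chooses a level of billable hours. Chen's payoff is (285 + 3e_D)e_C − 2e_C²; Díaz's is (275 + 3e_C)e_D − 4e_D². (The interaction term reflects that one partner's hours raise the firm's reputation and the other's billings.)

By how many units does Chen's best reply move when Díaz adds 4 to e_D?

Expanding Chen's payoff: 285e_C + 3e_De_C − 2e_C².
∂π/∂e_C = 285 + 3e_D − 4e_C = 0, so e_C = 71.25 + 0.75e_D.
The reaction-function slope is 0.75, so a 4-unit rise in e_D moves e_C by 0.75 × 4 = 3. Chen's best response rises — the actions are strategic complements.

3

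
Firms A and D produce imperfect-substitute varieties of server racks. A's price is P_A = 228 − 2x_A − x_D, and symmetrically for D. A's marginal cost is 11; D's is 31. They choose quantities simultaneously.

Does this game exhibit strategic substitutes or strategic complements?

Firm A's profit: π = x_A(228 − 2x_A − x_D) − 11x_A.
∂π/∂x_A = 217 − 4x_A − x_D = 0 ⇒ x_A = 54.25 − 0.25x_D.
The best-response slope dx_A/dx_D = −0.25 < 0: the reaction function is downward-sloping, so the choices are strategic substitutes.

strategic substitutes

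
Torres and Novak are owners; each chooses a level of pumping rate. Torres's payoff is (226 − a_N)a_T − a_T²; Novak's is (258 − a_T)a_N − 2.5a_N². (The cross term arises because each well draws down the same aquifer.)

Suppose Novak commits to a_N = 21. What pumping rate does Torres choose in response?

102.5

Expanding Torres's payoff: 226a_T − a_Na_T − a_T².
∂π/∂a_T = 226 − a_N − 2a_T = 0, so a_T = 113 − 0.5a_N.
At a_N = 21: a_T = 113 − 0.5·21 = 102.5.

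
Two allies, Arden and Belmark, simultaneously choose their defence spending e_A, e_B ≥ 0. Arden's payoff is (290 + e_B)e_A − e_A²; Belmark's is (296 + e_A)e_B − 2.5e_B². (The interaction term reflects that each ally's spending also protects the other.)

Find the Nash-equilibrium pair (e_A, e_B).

194, 98

Expanding Arden's payoff: 290e_A + e_Be_A − e_A².
∂π/∂e_A = 290 + e_B − 2e_A = 0, so e_A = 145 + 0.5e_B.
Likewise for Belmark: e_B = 59.2 + 0.2e_A.
Plugging e_B into Arden's best response: e_A = 145 + 0.5(59.2 + 0.2e_A) ⇒ 0.9e_A = 174.6, so e_A = 194.
Then e_B = 59.2 + 0.2·194 = 98.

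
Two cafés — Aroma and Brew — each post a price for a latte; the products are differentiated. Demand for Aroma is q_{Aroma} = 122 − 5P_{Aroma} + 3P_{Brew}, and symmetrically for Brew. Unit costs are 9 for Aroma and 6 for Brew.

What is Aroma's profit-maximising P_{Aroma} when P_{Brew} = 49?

31.4

Aroma's profit: π = (P_{Aroma} − 9)(122 − 5P_{Aroma} + 3P_{Brew}).
∂π/∂P_{Aroma} = 167 − 10P_{Aroma} + 3P_{Brew} = 0 ⇒ P_{Aroma} = 16.7 + 0.3P_{Brew}.
At P_{Brew} = 49: P_{Aroma} = 16.7 + 0.3·49 = 31.4.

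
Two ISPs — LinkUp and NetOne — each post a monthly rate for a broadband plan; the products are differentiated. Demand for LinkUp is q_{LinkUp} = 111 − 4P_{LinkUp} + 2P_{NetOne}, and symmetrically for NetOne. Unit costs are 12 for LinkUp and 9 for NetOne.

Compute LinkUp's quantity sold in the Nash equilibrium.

LinkUp's profit: π = (P_{LinkUp} − 12)(111 − 4P_{LinkUp} + 2P_{NetOne}).
∂π/∂P_{LinkUp} = 159 − 8P_{LinkUp} + 2P_{NetOne} = 0 ⇒ P_{LinkUp} = 19.875 + 0.25P_{NetOne}.
Similarly P_{NetOne} = 18.375 + 0.25P_{LinkUp}.
Plugging P_{NetOne} into LinkUp's best response: P_{LinkUp} = 19.875 + 0.25(18.375 + 0.25P_{LinkUp}) ⇒ 0.9375P_{LinkUp} = 783/32, so P_{LinkUp} = 26.1.
Then P_{NetOne} = 18.375 + 0.25·26.1 = 24.9.
q_{LinkUp} = 111 − 4·26.1 + 2·24.9 = 56.4.

56.4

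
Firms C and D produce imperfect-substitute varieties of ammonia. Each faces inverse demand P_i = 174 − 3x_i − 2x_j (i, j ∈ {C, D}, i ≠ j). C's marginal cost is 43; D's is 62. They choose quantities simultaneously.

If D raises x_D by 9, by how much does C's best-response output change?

-3

Firm C's profit: π = x_C(174 − 3x_C − 2x_D) − 43x_C.
∂π/∂x_C = 131 − 6x_C − 2x_D = 0 ⇒ x_C = 131/6 − (1/3)x_D.
The reaction-function slope is −1/3, so a 9-unit rise in x_D moves x_C by −1/3 × 9 = −3. C's best response falls — the actions are strategic substitutes.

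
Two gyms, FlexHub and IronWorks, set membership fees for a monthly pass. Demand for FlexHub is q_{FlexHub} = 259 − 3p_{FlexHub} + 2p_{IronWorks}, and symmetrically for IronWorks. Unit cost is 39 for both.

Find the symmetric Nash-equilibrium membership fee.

FlexHub's profit: π = (p_{FlexHub} − 39)(259 − 3p_{FlexHub} + 2p_{IronWorks}).
∂π/∂p_{FlexHub} = 376 − 6p_{FlexHub} + 2p_{IronWorks} = 0 ⇒ p_{FlexHub} = 188/3 + (1/3)p_{IronWorks}.
Setting p_{FlexHub} = p_{IronWorks} in the reaction function: p_{FlexHub} = 188/3 + (1/3)p_{FlexHub}, so p_{FlexHub} = (188/3) / (2/3) = 94.

94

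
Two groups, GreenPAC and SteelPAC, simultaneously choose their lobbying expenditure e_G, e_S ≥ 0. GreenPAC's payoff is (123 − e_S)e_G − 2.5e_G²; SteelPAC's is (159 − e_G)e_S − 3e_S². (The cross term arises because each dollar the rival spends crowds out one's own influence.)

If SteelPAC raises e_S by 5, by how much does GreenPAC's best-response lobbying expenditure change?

Expanding GreenPAC's payoff: 123e_G − e_Se_G − 2.5e_G².
∂π/∂e_G = 123 − e_S − 5e_G = 0, so e_G = 24.6 − 0.2e_S.
The reaction-function slope is −0.2, so a 5-unit rise in e_S moves e_G by −0.2 × 5 = −1. GreenPAC's best response falls — the actions are strategic substitutes.

-1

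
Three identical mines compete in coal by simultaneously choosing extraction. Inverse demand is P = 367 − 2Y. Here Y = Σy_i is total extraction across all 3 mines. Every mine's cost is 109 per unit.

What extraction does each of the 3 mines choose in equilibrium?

32.25

A representative mine's profit is π_i = y_i(367 − 2Y) − 109y_i, with Y = y_i + Σ_{j≠i} y_j.
First-order condition: 258 − 4y_i − 2Σ_{j≠i} y_j = 0.
In a symmetric equilibrium every mine chooses the same y, so Σ_{j≠i} y_j = 2y. The condition becomes 258 − 8y = 0, giving y = 258/8 = 32.25.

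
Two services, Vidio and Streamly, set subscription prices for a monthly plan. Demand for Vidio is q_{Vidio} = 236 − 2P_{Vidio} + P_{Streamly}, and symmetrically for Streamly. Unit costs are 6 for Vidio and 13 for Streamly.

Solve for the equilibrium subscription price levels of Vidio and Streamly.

Vidio's profit: π = (P_{Vidio} − 6)(236 − 2P_{Vidio} + P_{Streamly}).
∂π/∂P_{Vidio} = 248 − 4P_{Vidio} + P_{Streamly} = 0 ⇒ P_{Vidio} = 62 + 0.25P_{Streamly}.
Similarly P_{Streamly} = 65.5 + 0.25P_{Vidio}.
Plugging P_{Streamly} into Vidio's best response: P_{Vidio} = 62 + 0.25(65.5 + 0.25P_{Vidio}) ⇒ 0.9375P_{Vidio} = 78.375, so P_{Vidio} = 83.6.
Then P_{Streamly} = 65.5 + 0.25·83.6 = 86.4.

83.6, 86.4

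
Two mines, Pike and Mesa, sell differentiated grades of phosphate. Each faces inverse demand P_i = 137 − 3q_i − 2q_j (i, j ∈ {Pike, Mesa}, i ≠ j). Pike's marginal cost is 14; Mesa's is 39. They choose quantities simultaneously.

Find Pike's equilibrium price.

64.8125

Mine Pike's profit: π = q_{Pike}(137 − 3q_{Pike} − 2q_{Mesa}) − 14q_{Pike}.
∂π/∂q_{Pike} = 123 − 6q_{Pike} − 2q_{Mesa} = 0 ⇒ q_{Pike} = 20.5 − (1/3)q_{Mesa}.
Similarly q_{Mesa} = 49/3 − (1/3)q_{Pike}.
Solving the two reaction functions simultaneously: (1 − (−1/3)(−1/3))q_{Pike} = 20.5 − (1/3)·(49/3), so (8/9)q_{Pike} = 271/18 and q_{Pike} = 16.9375.
Then q_{Mesa} = 49/3 − (1/3)·16.9375 = 10.6875.
P_{Pike} = 137 − 3·16.9375 − 2·10.6875 = 64.8125.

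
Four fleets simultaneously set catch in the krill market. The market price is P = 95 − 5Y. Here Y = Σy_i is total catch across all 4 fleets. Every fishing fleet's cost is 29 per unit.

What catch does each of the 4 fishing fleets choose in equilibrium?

2.64

A representative fishing fleet's profit is π_i = y_i(95 − 5Y) − 29y_i, with Y = y_i + Σ_{j≠i} y_j.
First-order condition: 66 − 10y_i − 5Σ_{j≠i} y_j = 0.
In a symmetric equilibrium every fishing fleet chooses the same y, so Σ_{j≠i} y_j = 3y. The condition becomes 66 − 25y = 0, giving y = 66/25 = 2.64.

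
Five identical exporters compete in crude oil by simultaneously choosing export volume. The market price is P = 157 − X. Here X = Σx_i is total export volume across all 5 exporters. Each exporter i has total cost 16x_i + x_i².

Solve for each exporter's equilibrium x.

A representative exporter's profit is π_i = x_i(157 − X) − 16x_i − x_i², with X = x_i + Σ_{j≠i} x_j.
First-order condition: 141 − 4x_i − Σ_{j≠i} x_j = 0.
With identical exporters, set every x_j = x: then 141 − 4x − 4x = 0, i.e. x = 141/8 = 17.625.

17.625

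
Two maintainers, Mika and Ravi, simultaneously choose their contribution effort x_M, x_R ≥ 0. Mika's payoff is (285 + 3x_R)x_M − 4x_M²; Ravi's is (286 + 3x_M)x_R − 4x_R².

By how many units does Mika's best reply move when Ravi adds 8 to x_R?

Expanding Mika's payoff: 285x_M + 3x_Rx_M − 4x_M².
∂π/∂x_M = 285 + 3x_R − 8x_M = 0, so x_M = 35.625 + 0.375x_R.
The reaction-function slope is 0.375, so an 8-unit rise in x_R moves x_M by 0.375 × 8 = 3. Mika's best response rises — the actions are strategic complements.

3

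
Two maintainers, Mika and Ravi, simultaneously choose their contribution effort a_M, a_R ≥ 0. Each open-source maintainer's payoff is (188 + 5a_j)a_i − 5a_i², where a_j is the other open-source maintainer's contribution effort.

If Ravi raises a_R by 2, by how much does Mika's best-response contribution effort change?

1

Mika's payoff is (188 + 5a_R)a_M − 5a_M².
∂π/∂a_M = 188 + 5a_R − 10a_M = 0, so a_M = 18.8 + 0.5a_R.
The reaction-function slope is 0.5, so a 2-unit rise in a_R moves a_M by 0.5 × 2 = 1. Mika's best response rises — the actions are strategic complements.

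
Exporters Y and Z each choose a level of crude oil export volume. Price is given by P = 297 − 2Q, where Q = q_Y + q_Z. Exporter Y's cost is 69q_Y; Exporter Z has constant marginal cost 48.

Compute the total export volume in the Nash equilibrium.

79.5

Exporter Y's profit: π = q_Y(297 − 2(q_Y + q_Z)) − 69q_Y.
∂π/∂q_Y = 228 − 4q_Y − 2q_Z = 0, so q_Y = 57 − 0.5q_Z.
By the same steps for Z: q_Z = 62.25 − 0.5q_Y.
Substituting the second reaction function into the first: q_Y = 57 − 0.5(62.25 − 0.5q_Y), which gives 0.75q_Y = 25.875 ⇒ q_Y = 34.5.
Then q_Z = 62.25 − 0.5·34.5 = 45.
Total export volume: 34.5 + 45 = 79.5.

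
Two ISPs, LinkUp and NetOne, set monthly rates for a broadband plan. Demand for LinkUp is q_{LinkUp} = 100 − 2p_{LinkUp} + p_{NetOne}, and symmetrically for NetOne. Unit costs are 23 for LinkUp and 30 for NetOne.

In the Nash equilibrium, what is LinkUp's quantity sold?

LinkUp's profit: π = (p_{LinkUp} − 23)(100 − 2p_{LinkUp} + p_{NetOne}).
∂π/∂p_{LinkUp} = 146 − 4p_{LinkUp} + p_{NetOne} = 0 ⇒ p_{LinkUp} = 36.5 + 0.25p_{NetOne}.
Similarly p_{NetOne} = 40 + 0.25p_{LinkUp}.
Solving the two reaction functions simultaneously: (1 − (0.25)(0.25))p_{LinkUp} = 36.5 + 0.25·40, so 0.9375p_{LinkUp} = 46.5 and p_{LinkUp} = 49.6.
Then p_{NetOne} = 40 + 0.25·49.6 = 52.4.
q_{LinkUp} = 100 − 2·49.6 + 52.4 = 53.2.

53.2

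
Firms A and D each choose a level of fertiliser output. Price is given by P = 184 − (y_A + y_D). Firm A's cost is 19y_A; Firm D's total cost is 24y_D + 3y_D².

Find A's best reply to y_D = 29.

68

Firm A's profit: π = y_A(184 − (y_A + y_D)) − 19y_A.
∂π/∂y_A = 165 − 2y_A − y_D = 0, so y_A = 82.5 − 0.5y_D.
At y_D = 29: y_A = 82.5 − 0.5·29 = 68.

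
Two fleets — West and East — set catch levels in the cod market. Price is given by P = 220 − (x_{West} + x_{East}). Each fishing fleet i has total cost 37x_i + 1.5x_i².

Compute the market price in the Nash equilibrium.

159

Fishing fleet West's profit: π = x_{West}(220 − (x_{West} + x_{East})) − 37x_{West} − 1.5x_{West}².
∂π/∂x_{West} = 183 − 5x_{West} − x_{East} = 0, so x_{West} = 36.6 − 0.2x_{East}.
Setting x_{West} = x_{East} in the reaction function: x_{West} = 36.6 − 0.2x_{West}, so x_{West} = 36.6 / 1.2 = 30.5.
Equilibrium price: P = 220 − 61 = 159.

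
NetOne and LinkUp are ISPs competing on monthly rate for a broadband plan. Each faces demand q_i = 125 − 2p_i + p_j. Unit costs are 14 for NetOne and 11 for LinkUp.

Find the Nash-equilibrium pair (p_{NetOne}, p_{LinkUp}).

50.6, 49.4

NetOne's profit: π = (p_{NetOne} − 14)(125 − 2p_{NetOne} + p_{LinkUp}).
∂π/∂p_{NetOne} = 153 − 4p_{NetOne} + p_{LinkUp} = 0 ⇒ p_{NetOne} = 38.25 + 0.25p_{LinkUp}.
Similarly p_{LinkUp} = 36.75 + 0.25p_{NetOne}.
Substituting the second reaction function into the first: p_{NetOne} = 38.25 + 0.25(36.75 + 0.25p_{NetOne}), which gives 0.9375p_{NetOne} = 47.4375 ⇒ p_{NetOne} = 50.6.
Then p_{LinkUp} = 36.75 + 0.25·50.6 = 49.4.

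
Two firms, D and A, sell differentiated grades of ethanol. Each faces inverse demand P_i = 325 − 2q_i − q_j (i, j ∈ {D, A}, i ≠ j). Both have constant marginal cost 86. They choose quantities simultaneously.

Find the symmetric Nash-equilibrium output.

47.8

Firm D's profit: π = q_D(325 − 2q_D − q_A) − 86q_D.
∂π/∂q_D = 239 − 4q_D − q_A = 0 ⇒ q_D = 59.75 − 0.25q_A.
Setting q_D = q_A in the reaction function: q_D = 59.75 − 0.25q_D, so q_D = 59.75 / 1.25 = 47.8.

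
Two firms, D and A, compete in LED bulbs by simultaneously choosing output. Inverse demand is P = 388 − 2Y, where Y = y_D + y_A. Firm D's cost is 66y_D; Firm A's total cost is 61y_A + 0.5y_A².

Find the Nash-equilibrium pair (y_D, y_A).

Firm D's profit: π = y_D(388 − 2(y_D + y_A)) − 66y_D.
∂π/∂y_D = 322 − 4y_D − 2y_A = 0, so y_D = 80.5 − 0.5y_A.
For A: ∂π/∂y_A = 327 − 5y_A − 2y_D = 0 ⇒ y_A = 65.4 − 0.4y_D.
Solving the two reaction functions simultaneously: (1 − (−0.5)(−0.4))y_D = 80.5 − 0.5·65.4, so 0.8y_D = 47.8 and y_D = 59.75.
Then y_A = 65.4 − 0.4·59.75 = 41.5.

59.75, 41.5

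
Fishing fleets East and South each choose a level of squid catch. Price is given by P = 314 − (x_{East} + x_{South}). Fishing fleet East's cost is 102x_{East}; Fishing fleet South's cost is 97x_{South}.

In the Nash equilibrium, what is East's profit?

Fishing fleet East's profit: π = x_{East}(314 − (x_{East} + x_{South})) − 102x_{East}.
∂π/∂x_{East} = 212 − 2x_{East} − x_{South} = 0, so x_{East} = 106 − 0.5x_{South}.
By the same steps for South: x_{South} = 108.5 − 0.5x_{East}.
Plugging x_{South} into East's best response: x_{East} = 106 − 0.5(108.5 − 0.5x_{East}) ⇒ 0.75x_{East} = 51.75, so x_{East} = 69.
Then x_{South} = 108.5 − 0.5·69 = 74.
Price P = 314 − 143 = 171.
East's profit: (171 − 102)·69 = 4761.

4761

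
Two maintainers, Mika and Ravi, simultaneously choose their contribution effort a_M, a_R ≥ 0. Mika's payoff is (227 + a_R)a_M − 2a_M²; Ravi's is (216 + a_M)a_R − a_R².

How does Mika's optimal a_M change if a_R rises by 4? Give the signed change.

1

Expanding Mika's payoff: 227a_M + a_Ra_M − 2a_M².
∂π/∂a_M = 227 + a_R − 4a_M = 0, so a_M = 56.75 + 0.25a_R.
The reaction-function slope is 0.25, so a 4-unit rise in a_R moves a_M by 0.25 × 4 = 1. Mika's best response rises — the actions are strategic complements.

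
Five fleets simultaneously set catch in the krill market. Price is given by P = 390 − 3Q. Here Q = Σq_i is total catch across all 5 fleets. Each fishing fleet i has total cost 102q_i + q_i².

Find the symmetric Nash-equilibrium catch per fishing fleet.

A representative fishing fleet's profit is π_i = q_i(390 − 3Q) − 102q_i − q_i², with Q = q_i + Σ_{j≠i} q_j.
First-order condition: 288 − 8q_i − 3Σ_{j≠i} q_j = 0.
With identical fishing fleets, set every q_j = q: then 288 − 8q − 12q = 0, i.e. q = 288/20 = 14.4.

14.4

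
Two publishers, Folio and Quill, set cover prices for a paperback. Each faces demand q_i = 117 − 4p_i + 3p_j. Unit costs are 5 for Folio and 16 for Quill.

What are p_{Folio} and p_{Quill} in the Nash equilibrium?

29.8, 33.8

Folio's profit: π = (p_{Folio} − 5)(117 − 4p_{Folio} + 3p_{Quill}).
∂π/∂p_{Folio} = 137 − 8p_{Folio} + 3p_{Quill} = 0 ⇒ p_{Folio} = 17.125 + 0.375p_{Quill}.
Similarly p_{Quill} = 22.625 + 0.375p_{Folio}.
Plugging p_{Quill} into Folio's best response: p_{Folio} = 17.125 + 0.375(22.625 + 0.375p_{Folio}) ⇒ (55/64)p_{Folio} = 1639/64, so p_{Folio} = 29.8.
Then p_{Quill} = 22.625 + 0.375·29.8 = 33.8.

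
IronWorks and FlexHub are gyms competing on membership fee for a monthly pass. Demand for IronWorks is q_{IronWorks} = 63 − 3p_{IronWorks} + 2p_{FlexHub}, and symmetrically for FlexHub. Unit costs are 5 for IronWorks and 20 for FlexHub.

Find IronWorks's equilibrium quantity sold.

IronWorks's profit: π = (p_{IronWorks} − 5)(63 − 3p_{IronWorks} + 2p_{FlexHub}).
∂π/∂p_{IronWorks} = 78 − 6p_{IronWorks} + 2p_{FlexHub} = 0 ⇒ p_{IronWorks} = 13 + (1/3)p_{FlexHub}.
Similarly p_{FlexHub} = 20.5 + (1/3)p_{IronWorks}.
Solving the two reaction functions simultaneously: (1 − (1/3)(1/3))p_{IronWorks} = 13 + (1/3)·20.5, so (8/9)p_{IronWorks} = 119/6 and p_{IronWorks} = 22.3125.
Then p_{FlexHub} = 20.5 + (1/3)·22.3125 = 27.9375.
q_{IronWorks} = 63 − 3·22.3125 + 2·27.9375 = 51.9375.

51.9375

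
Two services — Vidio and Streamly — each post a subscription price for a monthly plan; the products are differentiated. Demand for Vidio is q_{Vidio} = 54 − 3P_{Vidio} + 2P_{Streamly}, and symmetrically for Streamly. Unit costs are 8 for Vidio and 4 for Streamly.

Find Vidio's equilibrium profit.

Vidio's profit: π = (P_{Vidio} − 8)(54 − 3P_{Vidio} + 2P_{Streamly}).
∂π/∂P_{Vidio} = 78 − 6P_{Vidio} + 2P_{Streamly} = 0 ⇒ P_{Vidio} = 13 + (1/3)P_{Streamly}.
Similarly P_{Streamly} = 11 + (1/3)P_{Vidio}.
Plugging P_{Streamly} into Vidio's best response: P_{Vidio} = 13 + (1/3)(11 + (1/3)P_{Vidio}) ⇒ (8/9)P_{Vidio} = 50/3, so P_{Vidio} = 18.75.
Then P_{Streamly} = 11 + (1/3)·18.75 = 17.25.
q_{Vidio} = 54 − 3·18.75 + 2·17.25 = 32.25.
Profit = (18.75 − 8)·32.25 = 346.6875.

346.6875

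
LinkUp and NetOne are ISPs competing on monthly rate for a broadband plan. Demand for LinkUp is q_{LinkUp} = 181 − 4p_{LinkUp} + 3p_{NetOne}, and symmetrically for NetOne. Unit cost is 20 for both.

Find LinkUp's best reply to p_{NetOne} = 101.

LinkUp's profit: π = (p_{LinkUp} − 20)(181 − 4p_{LinkUp} + 3p_{NetOne}).
∂π/∂p_{LinkUp} = 261 − 8p_{LinkUp} + 3p_{NetOne} = 0 ⇒ p_{LinkUp} = 32.625 + 0.375p_{NetOne}.
At p_{NetOne} = 101: p_{LinkUp} = 32.625 + 0.375·101 = 70.5.

70.5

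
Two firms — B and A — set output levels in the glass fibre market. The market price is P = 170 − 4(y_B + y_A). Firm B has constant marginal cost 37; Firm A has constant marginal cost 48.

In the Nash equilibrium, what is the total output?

Firm B's profit: π = y_B(170 − 4(y_B + y_A)) − 37y_B.
∂π/∂y_B = 133 − 8y_B − 4y_A = 0, so y_B = 16.625 − 0.5y_A.
By the same steps for A: y_A = 15.25 − 0.5y_B.
Plugging y_A into B's best response: y_B = 16.625 − 0.5(15.25 − 0.5y_B) ⇒ 0.75y_B = 9, so y_B = 12.
Then y_A = 15.25 − 0.5·12 = 9.25.
Total output: 12 + 9.25 = 21.25.

21.25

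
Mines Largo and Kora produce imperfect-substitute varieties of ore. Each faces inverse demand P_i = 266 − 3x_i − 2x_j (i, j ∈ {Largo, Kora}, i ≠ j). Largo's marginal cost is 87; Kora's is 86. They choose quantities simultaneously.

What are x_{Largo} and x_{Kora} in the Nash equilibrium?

22.3125, 22.5625

Mine Largo's profit: π = x_{Largo}(266 − 3x_{Largo} − 2x_{Kora}) − 87x_{Largo}.
∂π/∂x_{Largo} = 179 − 6x_{Largo} − 2x_{Kora} = 0 ⇒ x_{Largo} = 179/6 − (1/3)x_{Kora}.
Similarly x_{Kora} = 30 − (1/3)x_{Largo}.
Solving the two reaction functions simultaneously: (1 − (−1/3)(−1/3))x_{Largo} = 179/6 − (1/3)·30, so (8/9)x_{Largo} = 119/6 and x_{Largo} = 22.3125.
Then x_{Kora} = 30 − (1/3)·22.3125 = 22.5625.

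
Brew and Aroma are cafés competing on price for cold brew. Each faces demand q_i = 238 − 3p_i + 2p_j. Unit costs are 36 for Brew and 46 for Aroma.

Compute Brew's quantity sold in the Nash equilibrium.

157.125

Brew's profit: π = (p_{Brew} − 36)(238 − 3p_{Brew} + 2p_{Aroma}).
∂π/∂p_{Brew} = 346 − 6p_{Brew} + 2p_{Aroma} = 0 ⇒ p_{Brew} = 173/3 + (1/3)p_{Aroma}.
Similarly p_{Aroma} = 188/3 + (1/3)p_{Brew}.
Solving the two reaction functions simultaneously: (1 − (1/3)(1/3))p_{Brew} = 173/3 + (1/3)·(188/3), so (8/9)p_{Brew} = 707/9 and p_{Brew} = 88.375.
Then p_{Aroma} = 188/3 + (1/3)·88.375 = 92.125.
q_{Brew} = 238 − 3·88.375 + 2·92.125 = 157.125.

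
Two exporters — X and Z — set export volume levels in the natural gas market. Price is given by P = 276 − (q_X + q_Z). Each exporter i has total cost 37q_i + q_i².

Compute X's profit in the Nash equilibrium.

4569.68

Exporter X's profit: π = q_X(276 − (q_X + q_Z)) − 37q_X − q_X².
∂π/∂q_X = 239 − 4q_X − q_Z = 0, so q_X = 59.75 − 0.25q_Z.
The game is symmetric, so in equilibrium q_Z = q_X: the reaction function gives 1.25q_X = 59.75, hence q_X = 47.8.
Price P = 276 − 95.6 = 180.4.
X's profit: (180.4 − 37)·47.8 − (47.8)² = 4569.68.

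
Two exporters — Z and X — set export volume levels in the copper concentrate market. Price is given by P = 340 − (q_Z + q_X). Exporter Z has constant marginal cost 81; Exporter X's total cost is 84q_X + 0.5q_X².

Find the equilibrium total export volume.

154.8

Exporter Z's profit: π = q_Z(340 − (q_Z + q_X)) − 81q_Z.
∂π/∂q_Z = 259 − 2q_Z − q_X = 0, so q_Z = 129.5 − 0.5q_X.
For X: ∂π/∂q_X = 256 − 3q_X − q_Z = 0 ⇒ q_X = 256/3 − (1/3)q_Z.
Solving the two reaction functions simultaneously: (1 − (−0.5)(−1/3))q_Z = 129.5 − 0.5·(256/3), so (5/6)q_Z = 521/6 and q_Z = 104.2.
Then q_X = 256/3 − (1/3)·104.2 = 50.6.
Total export volume: 104.2 + 50.6 = 154.8.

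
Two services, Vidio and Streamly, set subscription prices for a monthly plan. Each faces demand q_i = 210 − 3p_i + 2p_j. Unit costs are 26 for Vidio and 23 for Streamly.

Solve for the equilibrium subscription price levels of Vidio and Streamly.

Vidio's profit: π = (p_{Vidio} − 26)(210 − 3p_{Vidio} + 2p_{Streamly}).
∂π/∂p_{Vidio} = 288 − 6p_{Vidio} + 2p_{Streamly} = 0 ⇒ p_{Vidio} = 48 + (1/3)p_{Streamly}.
Similarly p_{Streamly} = 46.5 + (1/3)p_{Vidio}.
Solving the two reaction functions simultaneously: (1 − (1/3)(1/3))p_{Vidio} = 48 + (1/3)·46.5, so (8/9)p_{Vidio} = 63.5 and p_{Vidio} = 71.4375.
Then p_{Streamly} = 46.5 + (1/3)·71.4375 = 70.3125.

71.4375, 70.3125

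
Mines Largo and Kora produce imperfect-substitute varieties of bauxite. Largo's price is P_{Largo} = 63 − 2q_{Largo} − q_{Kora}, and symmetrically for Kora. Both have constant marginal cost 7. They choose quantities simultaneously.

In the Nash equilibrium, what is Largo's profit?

Mine Largo's profit: π = q_{Largo}(63 − 2q_{Largo} − q_{Kora}) − 7q_{Largo}.
∂π/∂q_{Largo} = 56 − 4q_{Largo} − q_{Kora} = 0 ⇒ q_{Largo} = 14 − 0.25q_{Kora}.
Setting q_{Largo} = q_{Kora} in the reaction function: q_{Largo} = 14 − 0.25q_{Largo}, so q_{Largo} = 14 / 1.25 = 11.2.
P_{Largo} = 63 − 2·11.2 − 11.2 = 29.4.
Profit = (29.4 − 7)·11.2 = 250.88.

250.88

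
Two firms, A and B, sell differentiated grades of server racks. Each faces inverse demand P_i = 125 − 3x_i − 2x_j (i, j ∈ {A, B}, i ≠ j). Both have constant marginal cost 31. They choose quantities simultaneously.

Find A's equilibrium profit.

414.1875

Firm A's profit: π = x_A(125 − 3x_A − 2x_B) − 31x_A.
∂π/∂x_A = 94 − 6x_A − 2x_B = 0 ⇒ x_A = 47/3 − (1/3)x_B.
Setting x_A = x_B in the reaction function: x_A = 47/3 − (1/3)x_A, so x_A = (47/3) / (4/3) = 11.75.
P_A = 125 − 3·11.75 − 2·11.75 = 66.25.
Profit = (66.25 − 31)·11.75 = 414.1875.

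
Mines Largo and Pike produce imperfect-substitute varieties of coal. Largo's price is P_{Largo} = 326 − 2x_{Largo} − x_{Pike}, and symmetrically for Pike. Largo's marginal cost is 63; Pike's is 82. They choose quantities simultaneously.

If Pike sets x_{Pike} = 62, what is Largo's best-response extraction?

Mine Largo's profit: π = x_{Largo}(326 − 2x_{Largo} − x_{Pike}) − 63x_{Largo}.
∂π/∂x_{Largo} = 263 − 4x_{Largo} − x_{Pike} = 0 ⇒ x_{Largo} = 65.75 − 0.25x_{Pike}.
At x_{Pike} = 62: x_{Largo} = 65.75 − 0.25·62 = 50.25.

50.25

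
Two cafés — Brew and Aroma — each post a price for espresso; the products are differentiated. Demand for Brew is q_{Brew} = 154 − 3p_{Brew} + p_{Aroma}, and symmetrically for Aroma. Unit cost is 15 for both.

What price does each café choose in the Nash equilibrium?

Brew's profit: π = (p_{Brew} − 15)(154 − 3p_{Brew} + p_{Aroma}).
∂π/∂p_{Brew} = 199 − 6p_{Brew} + p_{Aroma} = 0 ⇒ p_{Brew} = 199/6 + (1/6)p_{Aroma}.
Setting p_{Brew} = p_{Aroma} in the reaction function: p_{Brew} = 199/6 + (1/6)p_{Brew}, so p_{Brew} = (199/6) / (5/6) = 39.8.

39.8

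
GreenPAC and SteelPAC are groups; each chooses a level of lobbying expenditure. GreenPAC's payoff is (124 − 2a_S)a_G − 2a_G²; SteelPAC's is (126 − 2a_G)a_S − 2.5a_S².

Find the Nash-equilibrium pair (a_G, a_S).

Expanding GreenPAC's payoff: 124a_G − 2a_Sa_G − 2a_G².
∂π/∂a_G = 124 − 2a_S − 4a_G = 0, so a_G = 31 − 0.5a_S.
Likewise for SteelPAC: a_S = 25.2 − 0.4a_G.
Substituting the second reaction function into the first: a_G = 31 − 0.5(25.2 − 0.4a_G), which gives 0.8a_G = 18.4 ⇒ a_G = 23.
Then a_S = 25.2 − 0.4·23 = 16.

23, 16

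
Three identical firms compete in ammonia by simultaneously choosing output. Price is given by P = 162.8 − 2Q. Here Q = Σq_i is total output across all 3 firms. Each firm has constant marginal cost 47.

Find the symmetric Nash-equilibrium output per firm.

14.475

A representative firm's profit is π_i = q_i(162.8 − 2Q) − 47q_i, with Q = q_i + Σ_{j≠i} q_j.
First-order condition: 115.8 − 4q_i − 2Σ_{j≠i} q_j = 0.
With identical firms, set every q_j = q: then 115.8 − 4q − 4q = 0, i.e. q = 115.8/8 = 14.475.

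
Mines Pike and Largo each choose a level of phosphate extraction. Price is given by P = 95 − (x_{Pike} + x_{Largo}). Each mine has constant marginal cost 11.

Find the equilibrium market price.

Mine Pike's profit: π = x_{Pike}(95 − (x_{Pike} + x_{Largo})) − 11x_{Pike}.
∂π/∂x_{Pike} = 84 − 2x_{Pike} − x_{Largo} = 0, so x_{Pike} = 42 − 0.5x_{Largo}.
By symmetry x_{Largo} = x_{Pike}; substituting into the reaction function, 1.5x_{Pike} = 42 and x_{Pike} = 28.
Equilibrium price: P = 95 − 56 = 39.

39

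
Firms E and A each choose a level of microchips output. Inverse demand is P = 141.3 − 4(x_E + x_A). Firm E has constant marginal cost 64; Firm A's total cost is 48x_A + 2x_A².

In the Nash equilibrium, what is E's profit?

Firm E's profit: π = x_E(141.3 − 4(x_E + x_A)) − 64x_E.
∂π/∂x_E = 77.3 − 8x_E − 4x_A = 0, so x_E = 9.6625 − 0.5x_A.
For A: ∂π/∂x_A = 93.3 − 12x_A − 4x_E = 0 ⇒ x_A = 7.775 − (1/3)x_E.
Plugging x_A into E's best response: x_E = 9.6625 − 0.5(7.775 − (1/3)x_E) ⇒ (5/6)x_E = 5.775, so x_E = 6.93.
Then x_A = 7.775 − (1/3)·6.93 = 5.465.
Price P = 141.3 − 4·12.395 = 91.72.
E's profit: (91.72 − 64)·6.93 = 192.0996.

192.0996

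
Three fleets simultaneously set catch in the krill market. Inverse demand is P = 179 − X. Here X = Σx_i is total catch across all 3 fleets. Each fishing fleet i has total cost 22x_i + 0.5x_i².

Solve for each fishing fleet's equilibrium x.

A representative fishing fleet's profit is π_i = x_i(179 − X) − 22x_i − 0.5x_i², with X = x_i + Σ_{j≠i} x_j.
First-order condition: 157 − 3x_i − Σ_{j≠i} x_j = 0.
With identical fishing fleets, set every x_j = x: then 157 − 3x − 2x = 0, i.e. x = 157/5 = 31.4.

31.4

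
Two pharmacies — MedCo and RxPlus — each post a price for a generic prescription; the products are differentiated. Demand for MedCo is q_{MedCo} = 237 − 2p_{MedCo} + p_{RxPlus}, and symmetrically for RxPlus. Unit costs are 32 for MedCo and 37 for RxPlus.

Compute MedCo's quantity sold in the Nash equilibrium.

138

MedCo's profit: π = (p_{MedCo} − 32)(237 − 2p_{MedCo} + p_{RxPlus}).
∂π/∂p_{MedCo} = 301 − 4p_{MedCo} + p_{RxPlus} = 0 ⇒ p_{MedCo} = 75.25 + 0.25p_{RxPlus}.
Similarly p_{RxPlus} = 77.75 + 0.25p_{MedCo}.
Substituting the second reaction function into the first: p_{MedCo} = 75.25 + 0.25(77.75 + 0.25p_{MedCo}), which gives 0.9375p_{MedCo} = 94.6875 ⇒ p_{MedCo} = 101.
Then p_{RxPlus} = 77.75 + 0.25·101 = 103.
q_{MedCo} = 237 − 2·101 + 103 = 138.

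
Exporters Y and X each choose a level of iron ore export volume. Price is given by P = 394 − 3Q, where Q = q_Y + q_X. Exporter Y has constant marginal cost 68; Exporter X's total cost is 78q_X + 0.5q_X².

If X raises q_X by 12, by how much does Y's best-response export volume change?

Exporter Y's profit: π = q_Y(394 − 3(q_Y + q_X)) − 68q_Y.
∂π/∂q_Y = 326 − 6q_Y − 3q_X = 0, so q_Y = 163/3 − 0.5q_X.
The reaction-function slope is −0.5, so a 12-unit rise in q_X moves q_Y by −0.5 × 12 = −6. Y's best response falls — the actions are strategic substitutes.

-6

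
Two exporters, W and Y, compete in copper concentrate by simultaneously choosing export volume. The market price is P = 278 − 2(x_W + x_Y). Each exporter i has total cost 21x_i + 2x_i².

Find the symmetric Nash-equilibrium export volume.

25.7

Exporter W's profit: π = x_W(278 − 2(x_W + x_Y)) − 21x_W − 2x_W².
∂π/∂x_W = 257 − 8x_W − 2x_Y = 0, so x_W = 32.125 − 0.25x_Y.
By symmetry x_Y = x_W; substituting into the reaction function, 1.25x_W = 32.125 and x_W = 25.7.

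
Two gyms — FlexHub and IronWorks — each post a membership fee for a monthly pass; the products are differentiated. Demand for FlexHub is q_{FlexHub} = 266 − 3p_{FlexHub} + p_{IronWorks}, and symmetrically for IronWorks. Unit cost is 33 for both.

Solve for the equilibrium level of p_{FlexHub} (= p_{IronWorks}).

73

FlexHub's profit: π = (p_{FlexHub} − 33)(266 − 3p_{FlexHub} + p_{IronWorks}).
∂π/∂p_{FlexHub} = 365 − 6p_{FlexHub} + p_{IronWorks} = 0 ⇒ p_{FlexHub} = 365/6 + (1/6)p_{IronWorks}.
Setting p_{FlexHub} = p_{IronWorks} in the reaction function: p_{FlexHub} = 365/6 + (1/6)p_{FlexHub}, so p_{FlexHub} = (365/6) / (5/6) = 73.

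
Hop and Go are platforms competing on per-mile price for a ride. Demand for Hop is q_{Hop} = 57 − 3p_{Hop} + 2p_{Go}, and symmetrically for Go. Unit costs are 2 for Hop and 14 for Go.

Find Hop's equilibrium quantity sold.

48

Hop's profit: π = (p_{Hop} − 2)(57 − 3p_{Hop} + 2p_{Go}).
∂π/∂p_{Hop} = 63 − 6p_{Hop} + 2p_{Go} = 0 ⇒ p_{Hop} = 10.5 + (1/3)p_{Go}.
Similarly p_{Go} = 16.5 + (1/3)p_{Hop}.
Substituting the second reaction function into the first: p_{Hop} = 10.5 + (1/3)(16.5 + (1/3)p_{Hop}), which gives (8/9)p_{Hop} = 16 ⇒ p_{Hop} = 18.
Then p_{Go} = 16.5 + (1/3)·18 = 22.5.
q_{Hop} = 57 − 3·18 + 2·22.5 = 48.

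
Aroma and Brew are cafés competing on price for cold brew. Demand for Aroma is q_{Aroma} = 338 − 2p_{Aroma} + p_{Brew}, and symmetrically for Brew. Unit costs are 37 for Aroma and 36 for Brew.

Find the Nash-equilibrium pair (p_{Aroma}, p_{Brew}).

137.2, 136.8

Aroma's profit: π = (p_{Aroma} − 37)(338 − 2p_{Aroma} + p_{Brew}).
∂π/∂p_{Aroma} = 412 − 4p_{Aroma} + p_{Brew} = 0 ⇒ p_{Aroma} = 103 + 0.25p_{Brew}.
Similarly p_{Brew} = 102.5 + 0.25p_{Aroma}.
Substituting the second reaction function into the first: p_{Aroma} = 103 + 0.25(102.5 + 0.25p_{Aroma}), which gives 0.9375p_{Aroma} = 128.625 ⇒ p_{Aroma} = 137.2.
Then p_{Brew} = 102.5 + 0.25·137.2 = 136.8.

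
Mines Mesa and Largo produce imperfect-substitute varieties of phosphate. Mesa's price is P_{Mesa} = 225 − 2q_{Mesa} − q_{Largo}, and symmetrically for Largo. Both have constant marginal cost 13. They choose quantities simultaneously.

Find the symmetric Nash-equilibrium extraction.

42.4

Mine Mesa's profit: π = q_{Mesa}(225 − 2q_{Mesa} − q_{Largo}) − 13q_{Mesa}.
∂π/∂q_{Mesa} = 212 − 4q_{Mesa} − q_{Largo} = 0 ⇒ q_{Mesa} = 53 − 0.25q_{Largo}.
The game is symmetric, so in equilibrium q_{Largo} = q_{Mesa}: the reaction function gives 1.25q_{Mesa} = 53, hence q_{Mesa} = 42.4.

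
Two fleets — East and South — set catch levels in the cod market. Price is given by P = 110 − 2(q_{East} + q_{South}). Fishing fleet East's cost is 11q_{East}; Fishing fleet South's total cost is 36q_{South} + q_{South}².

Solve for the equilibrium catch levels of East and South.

22.3, 4.9

Fishing fleet East's profit: π = q_{East}(110 − 2(q_{East} + q_{South})) − 11q_{East}.
∂π/∂q_{East} = 99 − 4q_{East} − 2q_{South} = 0, so q_{East} = 24.75 − 0.5q_{South}.
For South: ∂π/∂q_{South} = 74 − 6q_{South} − 2q_{East} = 0 ⇒ q_{South} = 37/3 − (1/3)q_{East}.
Substituting the second reaction function into the first: q_{East} = 24.75 − 0.5(37/3 − (1/3)q_{East}), which gives (5/6)q_{East} = 223/12 ⇒ q_{East} = 22.3.
Then q_{South} = 37/3 − (1/3)·22.3 = 4.9.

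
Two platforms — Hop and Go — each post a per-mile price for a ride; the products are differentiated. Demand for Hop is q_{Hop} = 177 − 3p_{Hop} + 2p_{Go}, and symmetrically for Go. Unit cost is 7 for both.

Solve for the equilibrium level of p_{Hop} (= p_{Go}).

49.5

Hop's profit: π = (p_{Hop} − 7)(177 − 3p_{Hop} + 2p_{Go}).
∂π/∂p_{Hop} = 198 − 6p_{Hop} + 2p_{Go} = 0 ⇒ p_{Hop} = 33 + (1/3)p_{Go}.
The game is symmetric, so in equilibrium p_{Go} = p_{Hop}: the reaction function gives (2/3)p_{Hop} = 33, hence p_{Hop} = 49.5.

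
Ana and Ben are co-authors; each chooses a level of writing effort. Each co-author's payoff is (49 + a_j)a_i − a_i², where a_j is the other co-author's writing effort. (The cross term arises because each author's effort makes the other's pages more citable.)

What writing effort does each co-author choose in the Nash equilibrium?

49

Ana's payoff is (49 + a_B)a_A − a_A².
∂π/∂a_A = 49 + a_B − 2a_A = 0, so a_A = 24.5 + 0.5a_B.
The game is symmetric, so in equilibrium a_B = a_A: the reaction function gives 0.5a_A = 24.5, hence a_A = 49.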